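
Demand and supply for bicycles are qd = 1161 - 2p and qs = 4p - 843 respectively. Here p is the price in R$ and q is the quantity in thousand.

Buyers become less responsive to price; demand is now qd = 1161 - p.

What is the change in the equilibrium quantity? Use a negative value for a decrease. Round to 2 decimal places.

+267.20

Initially, 1161 - 2p = 4p - 843, so 2004 = 6p and p = 334, q = 493.
With the change applied: demand qd = 1161 - p, supply qs = 4p - 843.
Setting them equal: 1161 - p = 4p - 843 → 2004 = 5p, so p = 400.8 and q = 760.2.
Δq = 760.2 − 493 = +267.20.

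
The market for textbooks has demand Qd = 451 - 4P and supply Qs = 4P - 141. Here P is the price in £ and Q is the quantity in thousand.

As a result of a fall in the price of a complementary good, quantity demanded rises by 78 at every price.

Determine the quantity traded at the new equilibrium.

194

Initially, 451 - 4P = 4P - 141, so 592 = 8P and P = 74, Q = 155.
With the change applied: demand Qd = 529 - 4P, supply Qs = 4P - 141.
Setting them equal: 529 - 4P = 4P - 141 → 670 = 8P, so P = 83.75 and Q = 194.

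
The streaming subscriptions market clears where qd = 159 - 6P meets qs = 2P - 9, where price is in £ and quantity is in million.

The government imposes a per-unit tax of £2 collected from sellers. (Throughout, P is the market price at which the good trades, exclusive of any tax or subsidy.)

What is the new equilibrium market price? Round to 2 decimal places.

21.50

Original equilibrium: 159 - 6P = 2P - 9 gives 168 = 8P, so P = 21 and q = 33.
Since sellers keep the price net of the tax, the effective supply curve becomes qs = 2P - 13.
Setting them equal: 159 - 6P = 2P - 13 → 172 = 8P, so P = 21.5 and q = 30.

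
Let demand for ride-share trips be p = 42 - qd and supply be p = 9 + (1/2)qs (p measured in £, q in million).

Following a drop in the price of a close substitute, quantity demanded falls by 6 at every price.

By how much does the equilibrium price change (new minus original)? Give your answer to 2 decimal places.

Original equilibrium: 42 - p = 2p - 18 gives 60 = 3p, so p = 20 and q = 22.
The shock moves the curves to qd = 36 - p and qs = 2p - 18.
Setting them equal: 36 - p = 2p - 18 → 54 = 3p, so p = 18 and q = 18.
Δp = 18 − 20 = -2.00.

-2.00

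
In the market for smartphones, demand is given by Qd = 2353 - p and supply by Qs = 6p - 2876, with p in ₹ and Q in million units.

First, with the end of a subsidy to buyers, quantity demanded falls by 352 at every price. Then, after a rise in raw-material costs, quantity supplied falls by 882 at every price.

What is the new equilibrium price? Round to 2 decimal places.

822.71

Original equilibrium: 2353 - p = 6p - 2876 gives 5229 = 7p, so p = 747 and Q = 1606.
After the shift, demand is Qd = 2001 - p and supply is Qs = 6p - 3758.
Setting them equal: 2001 - p = 6p - 3758 → 5759 = 7p, so p = 5759/7 ≈ 822.7143 and Q = 8248/7 ≈ 1178.2857.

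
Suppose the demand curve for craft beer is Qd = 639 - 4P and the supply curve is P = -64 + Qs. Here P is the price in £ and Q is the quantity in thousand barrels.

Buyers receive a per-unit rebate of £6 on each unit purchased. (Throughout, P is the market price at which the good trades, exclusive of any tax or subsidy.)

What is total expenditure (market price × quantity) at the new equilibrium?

22019.24

Original equilibrium: 639 - 4P = P + 64 gives 575 = 5P, so P = 115 and Q = 179.
Since buyers' out-of-pocket price is the market price minus the rebate, the effective demand curve becomes Qd = 663 - 4P.
Equate the new curves: 663 - 4P = P + 64, giving 599 = 5P, P = 119.8, Q = 183.8.
New expenditure = 119.8 × 183.8 = 22019.24.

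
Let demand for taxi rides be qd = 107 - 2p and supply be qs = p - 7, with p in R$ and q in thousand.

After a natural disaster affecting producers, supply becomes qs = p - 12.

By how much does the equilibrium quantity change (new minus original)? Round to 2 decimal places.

-3.33

Initially, 107 - 2p = p - 7, so 114 = 3p and p = 38, q = 31.
The new curves are qd = 107 - 2p (demand) and qs = p - 12 (supply).
Setting them equal: 107 - 2p = p - 12 → 119 = 3p, so p = 119/3 ≈ 39.6667 and q = 83/3 ≈ 27.6667.
Δq = 27.6667 − 31 = -3.33.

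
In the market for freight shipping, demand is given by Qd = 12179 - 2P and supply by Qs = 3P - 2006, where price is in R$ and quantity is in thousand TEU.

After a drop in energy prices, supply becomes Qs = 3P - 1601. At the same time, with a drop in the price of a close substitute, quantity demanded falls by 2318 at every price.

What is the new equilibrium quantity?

Initially, 12179 - 2P = 3P - 2006, so 14185 = 5P and P = 2837, Q = 6505.
The new curves are Qd = 9861 - 2P (demand) and Qs = 3P - 1601 (supply).
Equate the new curves: 9861 - 2P = 3P - 1601, giving 11462 = 5P, P = 2292.4, Q = 5276.2.

5276.2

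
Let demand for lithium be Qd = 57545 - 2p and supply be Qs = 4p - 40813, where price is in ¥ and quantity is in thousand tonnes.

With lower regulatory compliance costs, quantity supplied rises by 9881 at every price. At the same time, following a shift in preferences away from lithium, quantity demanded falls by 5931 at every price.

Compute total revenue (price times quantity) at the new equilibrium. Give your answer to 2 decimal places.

331541423.11

Initially, 57545 - 2p = 4p - 40813, so 98358 = 6p and p = 16393, Q = 24759.
With the change applied: demand Qd = 51614 - 2p, supply Qs = 4p - 30932.
New equilibrium: 51614 - 2p = 4p - 30932 ⇒ 82546 = 6p ⇒ p = 41273/3 ≈ 13757.6667, Q = 72296/3 ≈ 24098.6667.
New expenditure = 13757.6667 × 24098.6667 = 331541423.11.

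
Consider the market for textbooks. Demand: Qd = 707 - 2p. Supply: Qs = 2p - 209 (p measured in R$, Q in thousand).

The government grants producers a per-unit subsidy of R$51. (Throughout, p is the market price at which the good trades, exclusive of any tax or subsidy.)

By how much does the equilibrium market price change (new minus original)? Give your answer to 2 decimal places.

-25.50

Solve the original market: 707 - 2p = 2p - 209, hence p = 229 and Q = 249.
Since sellers receive the price plus the subsidy, the effective supply curve becomes Qs = 2p - 107.
Setting them equal: 707 - 2p = 2p - 107 → 814 = 4p, so p = 203.5 and Q = 300.
Δp = 203.5 − 229 = -25.50.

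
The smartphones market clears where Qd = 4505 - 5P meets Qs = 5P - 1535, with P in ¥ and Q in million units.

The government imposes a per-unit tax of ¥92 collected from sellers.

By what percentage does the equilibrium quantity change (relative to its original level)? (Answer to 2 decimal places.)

-15.49

Solve the original market: 4505 - 5P = 5P - 1535, hence P = 604 and Q = 1485.
Since sellers keep the price net of the tax, the effective supply curve becomes Qs = 5P - 1995.
Equate the new curves: 4505 - 5P = 5P - 1995, giving 6500 = 10P, P = 650, Q = 1255.
%ΔQ = (1255 − 1485) / 1485 × 100 = -15.49%.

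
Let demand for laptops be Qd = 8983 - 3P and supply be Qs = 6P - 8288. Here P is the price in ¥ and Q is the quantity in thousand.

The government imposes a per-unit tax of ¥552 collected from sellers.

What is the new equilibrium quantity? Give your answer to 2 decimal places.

2122.00

Before the shock: 8983 - 3P = 6P - 8288 ⇒ 17271 = 9P ⇒ P = 1919, Q = 3226.
Since sellers keep the price net of the tax, the effective supply curve becomes Qs = 6P - 11600.
New equilibrium: 8983 - 3P = 6P - 11600 ⇒ 20583 = 9P ⇒ P = 2287, Q = 2122.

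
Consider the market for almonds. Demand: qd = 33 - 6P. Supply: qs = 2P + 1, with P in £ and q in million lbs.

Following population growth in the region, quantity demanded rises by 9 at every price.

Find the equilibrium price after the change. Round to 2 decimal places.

5.13

Initially, 33 - 6P = 2P + 1, so 32 = 8P and P = 4, q = 9.
With the change applied: demand qd = 42 - 6P, supply qs = 2P + 1.
Clearing the new market: 42 - 6P = 2P + 1, so P = 5.125 and q = 11.25.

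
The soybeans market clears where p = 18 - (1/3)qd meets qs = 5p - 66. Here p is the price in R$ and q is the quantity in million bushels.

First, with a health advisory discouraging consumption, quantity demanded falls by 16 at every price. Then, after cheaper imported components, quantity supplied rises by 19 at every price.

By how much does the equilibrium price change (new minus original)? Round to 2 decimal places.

Before the shock: 54 - 3p = 5p - 66 ⇒ 120 = 8p ⇒ p = 15, q = 9.
With the change applied: demand qd = 38 - 3p, supply qs = 5p - 47.
Clearing the new market: 38 - 3p = 5p - 47, so p = 10.625 and q = 6.125.
Δp = 10.625 − 15 = -4.38.

-4.38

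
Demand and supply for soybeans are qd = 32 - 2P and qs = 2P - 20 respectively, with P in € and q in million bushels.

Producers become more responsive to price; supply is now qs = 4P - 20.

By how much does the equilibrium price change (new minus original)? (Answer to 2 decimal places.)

Original equilibrium: 32 - 2P = 2P - 20 gives 52 = 4P, so P = 13 and q = 6.
The new curves are qd = 32 - 2P (demand) and qs = 4P - 20 (supply).
Equate the new curves: 32 - 2P = 4P - 20, giving 52 = 6P, P = 26/3 ≈ 8.6667, q = 44/3 ≈ 14.6667.
ΔP = 8.6667 − 13 = -4.33.

-4.33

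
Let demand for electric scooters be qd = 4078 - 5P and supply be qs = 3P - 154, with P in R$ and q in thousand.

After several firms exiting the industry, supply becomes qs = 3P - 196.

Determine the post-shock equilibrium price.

534.25

Original equilibrium: 4078 - 5P = 3P - 154 gives 4232 = 8P, so P = 529 and q = 1433.
After the shift, demand is qd = 4078 - 5P and supply is qs = 3P - 196.
Setting them equal: 4078 - 5P = 3P - 196 → 4274 = 8P, so P = 534.25 and q = 1406.75.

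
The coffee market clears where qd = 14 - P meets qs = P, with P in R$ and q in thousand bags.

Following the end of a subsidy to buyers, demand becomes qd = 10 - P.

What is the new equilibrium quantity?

Initially, 14 - P = P, so 14 = 2P and P = 7, q = 7.
The shock moves the curves to qd = 10 - P and qs = P.
Clearing the new market: 10 - P = P, so P = 5 and q = 5.

5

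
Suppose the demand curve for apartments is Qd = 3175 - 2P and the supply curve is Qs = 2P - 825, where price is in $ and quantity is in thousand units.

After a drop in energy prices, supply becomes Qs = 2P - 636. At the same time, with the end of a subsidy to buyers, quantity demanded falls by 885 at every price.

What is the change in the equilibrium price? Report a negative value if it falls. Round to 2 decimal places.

-268.50

Solve the original market: 3175 - 2P = 2P - 825, hence P = 1000 and Q = 1175.
The new curves are Qd = 2290 - 2P (demand) and Qs = 2P - 636 (supply).
Equate the new curves: 2290 - 2P = 2P - 636, giving 2926 = 4P, P = 731.5, Q = 827.
ΔP = 731.5 − 1000 = -268.50.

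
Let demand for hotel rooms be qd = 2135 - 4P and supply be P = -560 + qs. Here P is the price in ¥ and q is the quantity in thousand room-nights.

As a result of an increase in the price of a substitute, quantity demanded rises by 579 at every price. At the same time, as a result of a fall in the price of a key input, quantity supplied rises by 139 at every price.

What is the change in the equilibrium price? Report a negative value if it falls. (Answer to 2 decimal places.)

+88.00

Before the shock: 2135 - 4P = P + 560 ⇒ 1575 = 5P ⇒ P = 315, q = 875.
With the change applied: demand qd = 2714 - 4P, supply qs = P + 699.
Clearing the new market: 2714 - 4P = P + 699, so P = 403 and q = 1102.
ΔP = 403 − 315 = +88.00.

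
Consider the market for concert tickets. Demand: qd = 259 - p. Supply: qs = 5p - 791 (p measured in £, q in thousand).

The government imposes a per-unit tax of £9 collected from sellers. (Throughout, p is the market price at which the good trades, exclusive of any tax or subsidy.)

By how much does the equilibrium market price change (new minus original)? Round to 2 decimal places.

+7.50

Solve the original market: 259 - p = 5p - 791, hence p = 175 and q = 84.
Since sellers keep the price net of the tax, the effective supply curve becomes qs = 5p - 836.
Equate the new curves: 259 - p = 5p - 836, giving 1095 = 6p, p = 182.5, q = 76.5.
Δp = 182.5 − 175 = +7.50.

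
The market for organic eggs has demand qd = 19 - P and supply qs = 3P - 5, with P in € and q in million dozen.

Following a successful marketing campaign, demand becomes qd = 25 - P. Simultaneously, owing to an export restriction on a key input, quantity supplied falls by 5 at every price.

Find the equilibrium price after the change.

Before the shock: 19 - P = 3P - 5 ⇒ 24 = 4P ⇒ P = 6, q = 13.
The shock moves the curves to qd = 25 - P and qs = 3P - 10.
New equilibrium: 25 - P = 3P - 10 ⇒ 35 = 4P ⇒ P = 8.75, q = 16.25.

8.75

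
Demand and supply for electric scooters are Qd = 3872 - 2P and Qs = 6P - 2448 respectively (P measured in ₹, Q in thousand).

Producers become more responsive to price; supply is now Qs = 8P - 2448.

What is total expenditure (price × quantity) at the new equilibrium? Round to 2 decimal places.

1648256.00

Original equilibrium: 3872 - 2P = 6P - 2448 gives 6320 = 8P, so P = 790 and Q = 2292.
After the shift, demand is Qd = 3872 - 2P and supply is Qs = 8P - 2448.
Setting them equal: 3872 - 2P = 8P - 2448 → 6320 = 10P, so P = 632 and Q = 2608.
New expenditure = 632 × 2608 = 1648256.00.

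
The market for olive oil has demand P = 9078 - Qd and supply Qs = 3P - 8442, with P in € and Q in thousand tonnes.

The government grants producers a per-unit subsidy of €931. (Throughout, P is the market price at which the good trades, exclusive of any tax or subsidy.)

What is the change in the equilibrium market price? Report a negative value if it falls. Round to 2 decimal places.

-698.25

Before the shock: 9078 - P = 3P - 8442 ⇒ 17520 = 4P ⇒ P = 4380, Q = 4698.
Since sellers receive the price plus the subsidy, the effective supply curve becomes Qs = 3P - 5649.
Setting them equal: 9078 - P = 3P - 5649 → 14727 = 4P, so P = 3681.75 and Q = 5396.25.
ΔP = 3681.75 − 4380 = -698.25.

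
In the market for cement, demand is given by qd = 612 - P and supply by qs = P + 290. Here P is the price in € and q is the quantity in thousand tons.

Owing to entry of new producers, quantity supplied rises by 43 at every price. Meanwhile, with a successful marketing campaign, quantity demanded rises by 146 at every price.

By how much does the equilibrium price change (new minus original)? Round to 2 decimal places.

+51.50

Before the shock: 612 - P = P + 290 ⇒ 322 = 2P ⇒ P = 161, q = 451.
The new curves are qd = 758 - P (demand) and qs = P + 333 (supply).
Setting them equal: 758 - P = P + 333 → 425 = 2P, so P = 212.5 and q = 545.5.
ΔP = 212.5 − 161 = +51.50.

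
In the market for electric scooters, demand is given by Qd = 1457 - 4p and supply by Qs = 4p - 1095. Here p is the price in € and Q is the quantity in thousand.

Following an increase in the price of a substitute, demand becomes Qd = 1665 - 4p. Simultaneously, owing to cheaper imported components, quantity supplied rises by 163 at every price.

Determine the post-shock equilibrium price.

324.625

Original equilibrium: 1457 - 4p = 4p - 1095 gives 2552 = 8p, so p = 319 and Q = 181.
The shock moves the curves to Qd = 1665 - 4p and Qs = 4p - 932.
Equate the new curves: 1665 - 4p = 4p - 932, giving 2597 = 8p, p = 324.625, Q = 366.5.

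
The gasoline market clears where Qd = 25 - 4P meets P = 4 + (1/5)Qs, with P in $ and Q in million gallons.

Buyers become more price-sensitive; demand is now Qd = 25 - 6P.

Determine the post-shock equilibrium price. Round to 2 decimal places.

Original equilibrium: 25 - 4P = 5P - 20 gives 45 = 9P, so P = 5 and Q = 5.
The new curves are Qd = 25 - 6P (demand) and Qs = 5P - 20 (supply).
New equilibrium: 25 - 6P = 5P - 20 ⇒ 45 = 11P ⇒ P = 45/11 ≈ 4.0909, Q = 5/11 ≈ 0.4545.

4.09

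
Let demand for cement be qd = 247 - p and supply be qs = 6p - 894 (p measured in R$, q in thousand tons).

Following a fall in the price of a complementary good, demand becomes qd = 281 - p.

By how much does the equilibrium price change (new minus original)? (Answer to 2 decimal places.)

Solve the original market: 247 - p = 6p - 894, hence p = 163 and q = 84.
After the shift, demand is qd = 281 - p and supply is qs = 6p - 894.
Clearing the new market: 281 - p = 6p - 894, so p = 1175/7 ≈ 167.8571 and q = 792/7 ≈ 113.1429.
Δp = 167.8571 − 163 = +4.86.

+4.86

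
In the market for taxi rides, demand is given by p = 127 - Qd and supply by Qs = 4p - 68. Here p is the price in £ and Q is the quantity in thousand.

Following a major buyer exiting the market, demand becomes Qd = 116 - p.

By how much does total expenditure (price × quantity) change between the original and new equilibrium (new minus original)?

Original equilibrium: 127 - p = 4p - 68 gives 195 = 5p, so p = 39 and Q = 88.
The new curves are Qd = 116 - p (demand) and Qs = 4p - 68 (supply).
New equilibrium: 116 - p = 4p - 68 ⇒ 184 = 5p ⇒ p = 36.8, Q = 79.2.
Expenditure moves from 39×88 = 3432 to 36.8×79.2 = 2914.56; change = -517.44.

-517.44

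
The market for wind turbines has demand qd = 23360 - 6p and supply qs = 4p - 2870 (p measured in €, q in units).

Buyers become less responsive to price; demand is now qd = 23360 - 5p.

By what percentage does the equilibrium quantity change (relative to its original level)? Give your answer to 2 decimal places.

Solve the original market: 23360 - 6p = 4p - 2870, hence p = 2623 and q = 7622.
The shock moves the curves to qd = 23360 - 5p and qs = 4p - 2870.
Clearing the new market: 23360 - 5p = 4p - 2870, so p = 26230/9 ≈ 2914.4444 and q = 79090/9 ≈ 8787.7778.
%Δq = (8787.7778 − 7622) / 7622 × 100 = +15.29%.

+15.29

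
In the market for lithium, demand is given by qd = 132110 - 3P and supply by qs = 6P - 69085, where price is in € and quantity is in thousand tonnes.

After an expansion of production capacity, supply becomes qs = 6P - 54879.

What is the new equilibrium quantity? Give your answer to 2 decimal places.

Original equilibrium: 132110 - 3P = 6P - 69085 gives 201195 = 9P, so P = 22355 and q = 65045.
The shock moves the curves to qd = 132110 - 3P and qs = 6P - 54879.
New equilibrium: 132110 - 3P = 6P - 54879 ⇒ 186989 = 9P ⇒ P = 186989/9 ≈ 20776.5556, q = 209341/3 ≈ 69780.3333.

69780.33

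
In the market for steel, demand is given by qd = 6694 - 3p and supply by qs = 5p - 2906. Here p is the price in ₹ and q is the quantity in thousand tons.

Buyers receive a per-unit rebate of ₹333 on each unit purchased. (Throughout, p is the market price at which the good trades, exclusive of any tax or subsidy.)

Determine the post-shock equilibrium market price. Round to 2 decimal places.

1324.88

Initially, 6694 - 3p = 5p - 2906, so 9600 = 8p and p = 1200, q = 3094.
Since buyers' out-of-pocket price is the market price minus the rebate, the effective demand curve becomes qd = 7693 - 3p.
New equilibrium: 7693 - 3p = 5p - 2906 ⇒ 10599 = 8p ⇒ p = 1324.875, q = 3718.375.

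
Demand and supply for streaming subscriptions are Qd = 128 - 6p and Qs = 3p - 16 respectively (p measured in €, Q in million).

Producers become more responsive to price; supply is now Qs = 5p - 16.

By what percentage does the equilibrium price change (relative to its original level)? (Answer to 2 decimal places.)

-18.18

Solve the original market: 128 - 6p = 3p - 16, hence p = 16 and Q = 32.
After the shift, demand is Qd = 128 - 6p and supply is Qs = 5p - 16.
Setting them equal: 128 - 6p = 5p - 16 → 144 = 11p, so p = 144/11 ≈ 13.0909 and Q = 544/11 ≈ 49.4545.
%Δp = (13.0909 − 16) / 16 × 100 = -18.18%.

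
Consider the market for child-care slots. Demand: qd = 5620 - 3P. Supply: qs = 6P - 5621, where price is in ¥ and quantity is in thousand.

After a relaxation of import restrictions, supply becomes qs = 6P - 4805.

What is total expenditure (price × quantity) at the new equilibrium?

Before the shock: 5620 - 3P = 6P - 5621 ⇒ 11241 = 9P ⇒ P = 1249, q = 1873.
The shock moves the curves to qd = 5620 - 3P and qs = 6P - 4805.
New equilibrium: 5620 - 3P = 6P - 4805 ⇒ 10425 = 9P ⇒ P = 3475/3 ≈ 1158.3333, q = 2145.
New expenditure = 1158.3333 × 2145 = 2484625.

2484625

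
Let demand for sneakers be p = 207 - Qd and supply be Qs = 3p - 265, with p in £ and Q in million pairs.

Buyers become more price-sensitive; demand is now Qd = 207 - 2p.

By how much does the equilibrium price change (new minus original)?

-23.6

Initially, 207 - p = 3p - 265, so 472 = 4p and p = 118, Q = 89.
The shock moves the curves to Qd = 207 - 2p and Qs = 3p - 265.
Equate the new curves: 207 - 2p = 3p - 265, giving 472 = 5p, p = 94.4, Q = 18.2.
Δp = 94.4 − 118 = -23.6.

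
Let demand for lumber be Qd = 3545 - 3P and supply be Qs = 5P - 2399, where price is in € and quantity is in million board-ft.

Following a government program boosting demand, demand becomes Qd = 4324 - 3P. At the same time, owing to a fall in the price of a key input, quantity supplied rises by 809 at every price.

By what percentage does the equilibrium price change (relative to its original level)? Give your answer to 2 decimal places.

Initially, 3545 - 3P = 5P - 2399, so 5944 = 8P and P = 743, Q = 1316.
After the shift, demand is Qd = 4324 - 3P and supply is Qs = 5P - 1590.
Clearing the new market: 4324 - 3P = 5P - 1590, so P = 739.25 and Q = 2106.25.
%ΔP = (739.25 − 743) / 743 × 100 = -0.50%.

-0.50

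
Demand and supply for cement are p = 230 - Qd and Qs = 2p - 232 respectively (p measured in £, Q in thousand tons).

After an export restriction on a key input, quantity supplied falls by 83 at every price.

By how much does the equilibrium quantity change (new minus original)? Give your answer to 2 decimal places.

Initially, 230 - p = 2p - 232, so 462 = 3p and p = 154, Q = 76.
After the shift, demand is Qd = 230 - p and supply is Qs = 2p - 315.
Equate the new curves: 230 - p = 2p - 315, giving 545 = 3p, p = 545/3 ≈ 181.6667, Q = 145/3 ≈ 48.3333.
ΔQ = 48.3333 − 76 = -27.67.

-27.67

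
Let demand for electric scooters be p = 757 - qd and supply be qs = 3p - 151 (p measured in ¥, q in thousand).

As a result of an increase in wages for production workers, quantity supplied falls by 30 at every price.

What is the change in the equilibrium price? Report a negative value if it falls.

+7.5

Initially, 757 - p = 3p - 151, so 908 = 4p and p = 227, q = 530.
With the change applied: demand qd = 757 - p, supply qs = 3p - 181.
Setting them equal: 757 - p = 3p - 181 → 938 = 4p, so p = 234.5 and q = 522.5.
Δp = 234.5 − 227 = +7.5.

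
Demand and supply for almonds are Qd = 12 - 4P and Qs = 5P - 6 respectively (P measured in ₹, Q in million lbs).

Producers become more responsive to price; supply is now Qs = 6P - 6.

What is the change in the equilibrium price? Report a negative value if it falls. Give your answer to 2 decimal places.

-0.20

Initially, 12 - 4P = 5P - 6, so 18 = 9P and P = 2, Q = 4.
The new curves are Qd = 12 - 4P (demand) and Qs = 6P - 6 (supply).
Clearing the new market: 12 - 4P = 6P - 6, so P = 1.8 and Q = 4.8.
ΔP = 1.8 − 2 = -0.20.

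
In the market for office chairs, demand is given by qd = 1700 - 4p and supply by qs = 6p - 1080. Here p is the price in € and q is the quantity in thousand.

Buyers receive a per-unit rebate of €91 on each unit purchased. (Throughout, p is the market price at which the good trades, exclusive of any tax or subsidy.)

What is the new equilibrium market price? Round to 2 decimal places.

Original equilibrium: 1700 - 4p = 6p - 1080 gives 2780 = 10p, so p = 278 and q = 588.
Since buyers' out-of-pocket price is the market price minus the rebate, the effective demand curve becomes qd = 2064 - 4p.
Equate the new curves: 2064 - 4p = 6p - 1080, giving 3144 = 10p, p = 314.4, q = 806.4.

314.40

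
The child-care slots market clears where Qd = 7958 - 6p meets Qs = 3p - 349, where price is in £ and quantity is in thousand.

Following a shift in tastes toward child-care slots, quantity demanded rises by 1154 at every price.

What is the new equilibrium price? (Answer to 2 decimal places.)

1051.22

Solve the original market: 7958 - 6p = 3p - 349, hence p = 923 and Q = 2420.
With the change applied: demand Qd = 9112 - 6p, supply Qs = 3p - 349.
Equate the new curves: 9112 - 6p = 3p - 349, giving 9461 = 9p, p = 9461/9 ≈ 1051.2222, Q = 8414/3 ≈ 2804.6667.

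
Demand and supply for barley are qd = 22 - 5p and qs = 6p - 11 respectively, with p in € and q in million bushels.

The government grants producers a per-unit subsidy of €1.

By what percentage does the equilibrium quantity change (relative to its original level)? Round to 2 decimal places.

+38.96

Solve the original market: 22 - 5p = 6p - 11, hence p = 3 and q = 7.
Since sellers receive the price plus the subsidy, the effective supply curve becomes qs = 6p - 5.
New equilibrium: 22 - 5p = 6p - 5 ⇒ 27 = 11p ⇒ p = 27/11 ≈ 2.4545, q = 107/11 ≈ 9.7273.
%Δq = (9.7273 − 7) / 7 × 100 = +38.96%.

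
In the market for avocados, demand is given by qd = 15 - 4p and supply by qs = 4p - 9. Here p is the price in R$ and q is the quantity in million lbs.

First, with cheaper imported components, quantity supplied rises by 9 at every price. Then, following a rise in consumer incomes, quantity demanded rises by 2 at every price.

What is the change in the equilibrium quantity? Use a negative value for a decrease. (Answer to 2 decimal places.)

Solve the original market: 15 - 4p = 4p - 9, hence p = 3 and q = 3.
With the change applied: demand qd = 17 - 4p, supply qs = 4p.
New equilibrium: 17 - 4p = 4p ⇒ 17 = 8p ⇒ p = 2.125, q = 8.5.
Δq = 8.5 − 3 = +5.50.

+5.50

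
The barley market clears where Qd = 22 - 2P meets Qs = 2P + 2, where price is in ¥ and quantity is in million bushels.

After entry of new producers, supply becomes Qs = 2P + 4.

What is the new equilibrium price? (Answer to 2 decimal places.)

4.50

Original equilibrium: 22 - 2P = 2P + 2 gives 20 = 4P, so P = 5 and Q = 12.
The shock moves the curves to Qd = 22 - 2P and Qs = 2P + 4.
New equilibrium: 22 - 2P = 2P + 4 ⇒ 18 = 4P ⇒ P = 4.5, Q = 13.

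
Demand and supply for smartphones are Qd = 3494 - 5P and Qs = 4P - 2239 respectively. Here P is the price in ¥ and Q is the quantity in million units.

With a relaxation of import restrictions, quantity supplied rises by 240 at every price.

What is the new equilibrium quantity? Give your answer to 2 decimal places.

442.33

Before the shock: 3494 - 5P = 4P - 2239 ⇒ 5733 = 9P ⇒ P = 637, Q = 309.
With the change applied: demand Qd = 3494 - 5P, supply Qs = 4P - 1999.
Clearing the new market: 3494 - 5P = 4P - 1999, so P = 1831/3 ≈ 610.3333 and Q = 1327/3 ≈ 442.3333.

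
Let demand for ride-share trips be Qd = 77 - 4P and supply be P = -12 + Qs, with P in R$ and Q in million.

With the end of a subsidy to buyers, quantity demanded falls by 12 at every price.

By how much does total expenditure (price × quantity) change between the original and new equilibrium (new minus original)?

-85.44

Initially, 77 - 4P = P + 12, so 65 = 5P and P = 13, Q = 25.
The new curves are Qd = 65 - 4P (demand) and Qs = P + 12 (supply).
Setting them equal: 65 - 4P = P + 12 → 53 = 5P, so P = 10.6 and Q = 22.6.
Expenditure moves from 13×25 = 325 to 10.6×22.6 = 239.56; change = -85.44.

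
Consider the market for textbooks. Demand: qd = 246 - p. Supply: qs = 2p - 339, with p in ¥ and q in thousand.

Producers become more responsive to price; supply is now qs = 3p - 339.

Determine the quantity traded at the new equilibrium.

99.75

Solve the original market: 246 - p = 2p - 339, hence p = 195 and q = 51.
The new curves are qd = 246 - p (demand) and qs = 3p - 339 (supply).
Equate the new curves: 246 - p = 3p - 339, giving 585 = 4p, p = 146.25, q = 99.75.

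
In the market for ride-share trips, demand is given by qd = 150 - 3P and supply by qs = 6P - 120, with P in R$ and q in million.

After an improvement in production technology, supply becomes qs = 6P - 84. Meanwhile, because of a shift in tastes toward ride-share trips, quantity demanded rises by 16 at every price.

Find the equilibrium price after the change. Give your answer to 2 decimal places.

27.78

Initially, 150 - 3P = 6P - 120, so 270 = 9P and P = 30, q = 60.
The shock moves the curves to qd = 166 - 3P and qs = 6P - 84.
Clearing the new market: 166 - 3P = 6P - 84, so P = 250/9 ≈ 27.7778 and q = 248/3 ≈ 82.6667.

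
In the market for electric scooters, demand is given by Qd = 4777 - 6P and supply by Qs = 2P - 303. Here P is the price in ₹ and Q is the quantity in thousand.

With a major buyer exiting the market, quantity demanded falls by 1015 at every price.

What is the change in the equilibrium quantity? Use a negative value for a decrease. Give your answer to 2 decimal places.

-253.75

Original equilibrium: 4777 - 6P = 2P - 303 gives 5080 = 8P, so P = 635 and Q = 967.
The shock moves the curves to Qd = 3762 - 6P and Qs = 2P - 303.
Setting them equal: 3762 - 6P = 2P - 303 → 4065 = 8P, so P = 508.125 and Q = 713.25.
ΔQ = 713.25 − 967 = -253.75.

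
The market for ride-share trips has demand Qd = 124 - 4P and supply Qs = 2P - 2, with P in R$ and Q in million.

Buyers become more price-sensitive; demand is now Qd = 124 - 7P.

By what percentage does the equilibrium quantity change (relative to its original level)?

Initially, 124 - 4P = 2P - 2, so 126 = 6P and P = 21, Q = 40.
The shock moves the curves to Qd = 124 - 7P and Qs = 2P - 2.
New equilibrium: 124 - 7P = 2P - 2 ⇒ 126 = 9P ⇒ P = 14, Q = 26.
%ΔQ = (26 − 40) / 40 × 100 = -35%.

-35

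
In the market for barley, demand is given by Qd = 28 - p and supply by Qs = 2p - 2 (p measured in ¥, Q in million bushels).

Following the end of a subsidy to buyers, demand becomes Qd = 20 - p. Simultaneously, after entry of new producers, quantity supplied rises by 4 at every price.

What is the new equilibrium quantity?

14

Initially, 28 - p = 2p - 2, so 30 = 3p and p = 10, Q = 18.
After the shift, demand is Qd = 20 - p and supply is Qs = 2p + 2.
New equilibrium: 20 - p = 2p + 2 ⇒ 18 = 3p ⇒ p = 6, Q = 14.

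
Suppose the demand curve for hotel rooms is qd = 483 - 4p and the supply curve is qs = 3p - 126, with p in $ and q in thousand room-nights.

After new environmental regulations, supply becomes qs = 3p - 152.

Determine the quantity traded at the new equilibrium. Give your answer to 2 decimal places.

Solve the original market: 483 - 4p = 3p - 126, hence p = 87 and q = 135.
The shock moves the curves to qd = 483 - 4p and qs = 3p - 152.
Clearing the new market: 483 - 4p = 3p - 152, so p = 635/7 ≈ 90.7143 and q = 841/7 ≈ 120.1429.

120.14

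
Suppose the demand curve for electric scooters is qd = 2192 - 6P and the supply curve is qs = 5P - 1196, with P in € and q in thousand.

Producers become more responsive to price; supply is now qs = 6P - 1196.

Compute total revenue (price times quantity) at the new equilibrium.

Original equilibrium: 2192 - 6P = 5P - 1196 gives 3388 = 11P, so P = 308 and q = 344.
With the change applied: demand qd = 2192 - 6P, supply qs = 6P - 1196.
Setting them equal: 2192 - 6P = 6P - 1196 → 3388 = 12P, so P = 847/3 ≈ 282.3333 and q = 498.
New expenditure = 282.3333 × 498 = 140602.

140602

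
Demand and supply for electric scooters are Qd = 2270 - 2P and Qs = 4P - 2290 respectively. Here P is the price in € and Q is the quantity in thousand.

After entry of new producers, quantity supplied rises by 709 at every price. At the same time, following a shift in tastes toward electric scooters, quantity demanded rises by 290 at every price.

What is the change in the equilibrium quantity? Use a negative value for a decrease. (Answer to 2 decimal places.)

Before the shock: 2270 - 2P = 4P - 2290 ⇒ 4560 = 6P ⇒ P = 760, Q = 750.
With the change applied: demand Qd = 2560 - 2P, supply Qs = 4P - 1581.
New equilibrium: 2560 - 2P = 4P - 1581 ⇒ 4141 = 6P ⇒ P = 4141/6 ≈ 690.1667, Q = 3539/3 ≈ 1179.6667.
ΔQ = 1179.6667 − 750 = +429.67.

+429.67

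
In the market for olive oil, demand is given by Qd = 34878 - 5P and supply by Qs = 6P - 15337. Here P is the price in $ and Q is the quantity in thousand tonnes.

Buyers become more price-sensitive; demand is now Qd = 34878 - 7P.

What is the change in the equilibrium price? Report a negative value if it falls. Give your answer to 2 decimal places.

Initially, 34878 - 5P = 6P - 15337, so 50215 = 11P and P = 4565, Q = 12053.
The new curves are Qd = 34878 - 7P (demand) and Qs = 6P - 15337 (supply).
Setting them equal: 34878 - 7P = 6P - 15337 → 50215 = 13P, so P = 50215/13 ≈ 3862.6923 and Q = 101909/13 ≈ 7839.1538.
ΔP = 3862.6923 − 4565 = -702.31.

-702.31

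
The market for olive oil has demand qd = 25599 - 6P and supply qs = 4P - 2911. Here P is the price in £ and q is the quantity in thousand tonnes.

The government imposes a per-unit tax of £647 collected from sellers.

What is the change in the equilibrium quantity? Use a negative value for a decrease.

-1552.8

Solve the original market: 25599 - 6P = 4P - 2911, hence P = 2851 and q = 8493.
Since sellers keep the price net of the tax, the effective supply curve becomes qs = 4P - 5499.
New equilibrium: 25599 - 6P = 4P - 5499 ⇒ 31098 = 10P ⇒ P = 3109.8, q = 6940.2.
Δq = 6940.2 − 8493 = -1552.8.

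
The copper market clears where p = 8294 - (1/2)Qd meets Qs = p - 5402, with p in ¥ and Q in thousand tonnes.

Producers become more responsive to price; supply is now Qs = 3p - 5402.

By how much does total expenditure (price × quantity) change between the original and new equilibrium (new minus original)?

+20136976

Solve the original market: 16588 - 2p = p - 5402, hence p = 7330 and Q = 1928.
With the change applied: demand Qd = 16588 - 2p, supply Qs = 3p - 5402.
Setting them equal: 16588 - 2p = 3p - 5402 → 21990 = 5p, so p = 4398 and Q = 7792.
Expenditure moves from 7330×1928 = 14132240 to 4398×7792 = 34269216; change = +20136976.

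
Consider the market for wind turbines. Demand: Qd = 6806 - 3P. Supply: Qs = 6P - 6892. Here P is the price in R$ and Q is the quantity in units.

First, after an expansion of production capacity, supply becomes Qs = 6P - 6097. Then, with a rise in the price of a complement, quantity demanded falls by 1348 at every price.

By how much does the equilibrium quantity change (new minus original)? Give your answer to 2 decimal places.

-633.67

Initially, 6806 - 3P = 6P - 6892, so 13698 = 9P and P = 1522, Q = 2240.
After the shift, demand is Qd = 5458 - 3P and supply is Qs = 6P - 6097.
Clearing the new market: 5458 - 3P = 6P - 6097, so P = 11555/9 ≈ 1283.8889 and Q = 4819/3 ≈ 1606.3333.
ΔQ = 1606.3333 − 2240 = -633.67.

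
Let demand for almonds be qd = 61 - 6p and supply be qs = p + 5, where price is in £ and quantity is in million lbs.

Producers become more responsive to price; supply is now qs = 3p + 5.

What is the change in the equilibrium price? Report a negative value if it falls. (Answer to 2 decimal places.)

-1.78

Before the shock: 61 - 6p = p + 5 ⇒ 56 = 7p ⇒ p = 8, q = 13.
With the change applied: demand qd = 61 - 6p, supply qs = 3p + 5.
Setting them equal: 61 - 6p = 3p + 5 → 56 = 9p, so p = 56/9 ≈ 6.2222 and q = 71/3 ≈ 23.6667.
Δp = 6.2222 − 8 = -1.78.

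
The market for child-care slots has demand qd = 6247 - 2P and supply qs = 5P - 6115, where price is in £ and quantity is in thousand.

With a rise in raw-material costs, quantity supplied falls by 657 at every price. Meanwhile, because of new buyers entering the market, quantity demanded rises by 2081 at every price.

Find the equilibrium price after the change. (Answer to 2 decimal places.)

2157.14

Solve the original market: 6247 - 2P = 5P - 6115, hence P = 1766 and q = 2715.
With the change applied: demand qd = 8328 - 2P, supply qs = 5P - 6772.
Setting them equal: 8328 - 2P = 5P - 6772 → 15100 = 7P, so P = 15100/7 ≈ 2157.1429 and q = 28096/7 ≈ 4013.7143.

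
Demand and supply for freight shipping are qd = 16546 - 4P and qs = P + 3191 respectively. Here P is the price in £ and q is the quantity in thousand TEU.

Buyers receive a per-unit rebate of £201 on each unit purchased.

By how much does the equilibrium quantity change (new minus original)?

+160.8

Solve the original market: 16546 - 4P = P + 3191, hence P = 2671 and q = 5862.
Since buyers' out-of-pocket price is the market price minus the rebate, the effective demand curve becomes qd = 17350 - 4P.
Setting them equal: 17350 - 4P = P + 3191 → 14159 = 5P, so P = 2831.8 and q = 6022.8.
Δq = 6022.8 − 5862 = +160.8.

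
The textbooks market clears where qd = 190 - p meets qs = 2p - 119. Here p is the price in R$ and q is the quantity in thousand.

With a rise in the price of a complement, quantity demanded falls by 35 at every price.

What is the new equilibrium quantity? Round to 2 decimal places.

Initially, 190 - p = 2p - 119, so 309 = 3p and p = 103, q = 87.
The new curves are qd = 155 - p (demand) and qs = 2p - 119 (supply).
Equate the new curves: 155 - p = 2p - 119, giving 274 = 3p, p = 274/3 ≈ 91.3333, q = 191/3 ≈ 63.6667.

63.67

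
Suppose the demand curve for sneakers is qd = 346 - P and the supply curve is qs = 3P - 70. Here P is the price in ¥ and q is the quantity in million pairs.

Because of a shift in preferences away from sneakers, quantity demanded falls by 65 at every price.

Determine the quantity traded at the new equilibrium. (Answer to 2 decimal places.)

Before the shock: 346 - P = 3P - 70 ⇒ 416 = 4P ⇒ P = 104, q = 242.
The new curves are qd = 281 - P (demand) and qs = 3P - 70 (supply).
Setting them equal: 281 - P = 3P - 70 → 351 = 4P, so P = 87.75 and q = 193.25.

193.25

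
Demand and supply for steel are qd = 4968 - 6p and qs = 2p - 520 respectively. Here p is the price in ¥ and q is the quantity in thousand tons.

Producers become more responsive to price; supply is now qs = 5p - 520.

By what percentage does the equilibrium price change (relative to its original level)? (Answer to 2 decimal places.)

-27.27

Original equilibrium: 4968 - 6p = 2p - 520 gives 5488 = 8p, so p = 686 and q = 852.
The shock moves the curves to qd = 4968 - 6p and qs = 5p - 520.
Equate the new curves: 4968 - 6p = 5p - 520, giving 5488 = 11p, p = 5488/11 ≈ 498.9091, q = 21720/11 ≈ 1974.5455.
%Δp = (498.9091 − 686) / 686 × 100 = -27.27%.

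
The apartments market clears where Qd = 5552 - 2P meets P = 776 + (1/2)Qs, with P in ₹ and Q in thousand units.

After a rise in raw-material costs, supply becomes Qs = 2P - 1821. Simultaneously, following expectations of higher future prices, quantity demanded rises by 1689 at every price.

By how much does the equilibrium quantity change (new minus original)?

Initially, 5552 - 2P = 2P - 1552, so 7104 = 4P and P = 1776, Q = 2000.
The shock moves the curves to Qd = 7241 - 2P and Qs = 2P - 1821.
Equate the new curves: 7241 - 2P = 2P - 1821, giving 9062 = 4P, P = 2265.5, Q = 2710.
ΔQ = 2710 − 2000 = +710.

+710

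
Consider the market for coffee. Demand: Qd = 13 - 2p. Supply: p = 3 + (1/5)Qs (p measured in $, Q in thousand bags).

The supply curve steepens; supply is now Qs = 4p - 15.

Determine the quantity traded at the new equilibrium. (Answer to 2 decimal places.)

3.67

Before the shock: 13 - 2p = 5p - 15 ⇒ 28 = 7p ⇒ p = 4, Q = 5.
With the change applied: demand Qd = 13 - 2p, supply Qs = 4p - 15.
Equate the new curves: 13 - 2p = 4p - 15, giving 28 = 6p, p = 14/3 ≈ 4.6667, Q = 11/3 ≈ 3.6667.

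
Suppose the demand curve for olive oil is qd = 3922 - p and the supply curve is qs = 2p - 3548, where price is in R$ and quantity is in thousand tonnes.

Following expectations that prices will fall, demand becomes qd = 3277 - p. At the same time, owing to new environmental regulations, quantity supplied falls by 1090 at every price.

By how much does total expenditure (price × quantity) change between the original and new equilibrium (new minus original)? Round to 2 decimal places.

Before the shock: 3922 - p = 2p - 3548 ⇒ 7470 = 3p ⇒ p = 2490, q = 1432.
With the change applied: demand qd = 3277 - p, supply qs = 2p - 4638.
Clearing the new market: 3277 - p = 2p - 4638, so p = 7915/3 ≈ 2638.3333 and q = 1916/3 ≈ 638.6667.
Expenditure moves from 2490×1432 = 3565680 to 2638.3333×638.6667 = 1685015.5556; change = -1880664.44.

-1880664.44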